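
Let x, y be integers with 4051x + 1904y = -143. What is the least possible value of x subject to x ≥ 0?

971

gcd(4051, 1904):
  4051 = 2*1904 + 243
  1904 = 7*243 + 203
  243 = 1*203 + 40
  203 = 5*40 + 3
  40 = 13*3 + 1
  3 = 3*1
so gcd(4051, 1904) = 1.
1 divides -143, so solutions exist.
Back-substitute for Bézout coefficients:
  1 = 40 - 13*3
  ... = 4051*(619) + 1904*(-1317)
Scale by -143/1 = -143: (x₀, y₀) = (-88517, 188331).
General solution: x = -88517 + 1904t, y = 188331 - 4051t for integer t.
x ≥ 0: smallest is -88517 mod 1904 = 971 (at t = 47), with y = -2066.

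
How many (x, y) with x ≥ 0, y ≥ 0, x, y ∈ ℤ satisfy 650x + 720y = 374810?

8

gcd(720, 650) = 10  (720 = 1×650 + 70, 650 = 9×70 + 20, 70 = 3×20 + 10, 20 = 2×10).
Back-substituting, 650×(-31) + 720×(28) = 10.
Scale by 37481: one solution is (-1161911, 1049468). Reduce x mod 72: (25, 498).
General: x = 25 + 72t, y = 498 - 65t.
x ≥ 0 ⇒ t ≥ 0; y ≥ 0 ⇒ t ≤ 7. So t ∈ [0, 7]: 8 solutions.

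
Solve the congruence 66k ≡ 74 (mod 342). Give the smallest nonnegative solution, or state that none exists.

no solution

gcd(342, 66) = 6  (342 = 5·66 + 12, 66 = 5·12 + 6, 12 = 2·6).
6 does not divide 74, so the congruence has no solution.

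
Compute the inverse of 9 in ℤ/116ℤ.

13

gcd(116, 9):
  116 = 12*9 + 8
  9 = 1*8 + 1
  8 = 8*1
so gcd(116, 9) = 1.
Back-substitute for Bézout coefficients:
  1 = 9 - 1*8
  ... = 9*(13) + 116*(-1)
So 9*13 ≡ 1 (mod 116), and 13 mod 116 = 13.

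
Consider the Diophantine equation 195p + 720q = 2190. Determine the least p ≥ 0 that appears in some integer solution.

26

gcd(720, 195) = 15  (720 = 3×195 + 135, 195 = 1×135 + 60, 135 = 2×60 + 15, 60 = 4×15).
15 divides 2190, so solutions exist.
Back-substituting, 195×(-11) + 720×(3) = 15.
Scale by 2190/15 = 146: (p₀, q₀) = (-1606, 438).
General solution: p = -1606 + 48t, q = 438 - 13t for integer t.
p ≥ 0: smallest is -1606 mod 48 = 26 (at t = 34), with q = -4.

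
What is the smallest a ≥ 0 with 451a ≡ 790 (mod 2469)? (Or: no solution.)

gcd(2469, 451) = 1  (2469 = 5*451 + 214, 451 = 2*214 + 23, 214 = 9*23 + 7, 23 = 3*7 + 2, 7 = 3*2 + 1, 2 = 2*1).
1 divides 790, so solutions exist.
Back-substituting, 451*(-1073) + 2469*(196) = 1.
So 451*(-1073) ≡ 1 (mod 2469); multiply by 790: a ≡ -847670 (mod 2469).
Smallest nonnegative: a = -847670 mod 2469 = 1666.

1666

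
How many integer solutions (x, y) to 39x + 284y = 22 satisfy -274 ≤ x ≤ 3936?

gcd(284, 39) = 1  (284 = 7×39 + 11, 39 = 3×11 + 6, 11 = 1×6 + 5, 6 = 1×5 + 1, 5 = 5×1).
Back-substituting, 39×(51) + 284×(-7) = 1.
Scale by 22: particular solution (1122, -154); reduce x mod 284: (270, -37).
General solution: x = 270 + 284t, y = -37 - 39t for integer t.
-274 ≤ 270 + 284t ≤ 3936 gives t ∈ [-1, 12], which is 14 values.

14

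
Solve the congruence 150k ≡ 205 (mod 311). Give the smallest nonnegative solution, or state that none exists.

302

gcd(311, 150):
  311 = 2×150 + 11
  150 = 13×11 + 7
  11 = 1×7 + 4
  7 = 1×4 + 3
  4 = 1×3 + 1
  3 = 3×1
so gcd(311, 150) = 1.
1 divides 205, so solutions exist.
Back-substitute for Bézout coefficients:
  1 = 4 - 1×3
  ... = 150×(-85) + 311×(41)
So 150×(-85) ≡ 1 (mod 311); multiply by 205: k ≡ -17425 (mod 311).
Smallest nonnegative: k = -17425 mod 311 = 302.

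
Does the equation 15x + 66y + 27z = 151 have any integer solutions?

gcd(66, 15) = 3  (66 = 4*15 + 6, 15 = 2*6 + 3, 6 = 2*3).
gcd(3, 27) = 3.
3 does not divide 151 (remainder 1), so no integer solutions.

no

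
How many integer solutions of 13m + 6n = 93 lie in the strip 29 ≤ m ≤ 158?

21

gcd(13, 6) = 1.
By Bézout, 13*(1) + 6*(-2) = 1.
Particular solution: (3, 9).
General solution: m = 3 + 6t, n = 9 - 13t for integer t.
29 ≤ 3 + 6t ≤ 158 gives t ∈ [5, 25], which is 21 values.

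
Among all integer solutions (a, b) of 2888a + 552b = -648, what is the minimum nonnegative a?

51

gcd(2888, 552) = 8.
8 divides -648, so solutions exist.
By Bézout, 2888·(13) + 552·(-68) = 8.
Scale by -648/8 = -81: (a₀, b₀) = (-1053, 5508).
General solution: a = -1053 + 69t, b = 5508 - 361t for integer t.
a ≥ 0: smallest is -1053 mod 69 = 51 (at t = 16), with b = -268.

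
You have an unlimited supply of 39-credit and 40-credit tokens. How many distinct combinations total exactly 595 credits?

1

Need nonnegative integers with 39j + 40k = 595.
gcd(39, 40) = 1, and 39·(-1) + 40·(1) = 1.
So (j₀, k₀) = (-595, 595); general j = -595 + 40t, k = 595 - 39t.
j ≥ 0 ⇒ t ≥ 15; k ≥ 0 ⇒ t ≤ 15. That's 1 value of t.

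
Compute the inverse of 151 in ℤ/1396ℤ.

943

gcd(1396, 151) = 1  (1396 = 9·151 + 37, 151 = 4·37 + 3, 37 = 12·3 + 1, 3 = 3·1).
Back-substituting, 151·(-453) + 1396·(49) = 1.
So 151·-453 ≡ 1 (mod 1396), and -453 mod 1396 = 943.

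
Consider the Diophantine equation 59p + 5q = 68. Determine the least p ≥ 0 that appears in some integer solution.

gcd(59, 5) = 1.
1 divides 68, so solutions exist.
By Bézout, 59·(-1) + 5·(12) = 1.
Scale by 68/1 = 68: (p₀, q₀) = (-68, 816).
General solution: p = -68 + 5t, q = 816 - 59t for integer t.
p ≥ 0: smallest is -68 mod 5 = 2 (at t = 14), with q = -10.

2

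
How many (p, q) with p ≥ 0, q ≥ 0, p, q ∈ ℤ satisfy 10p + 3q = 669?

23

gcd(10, 3) = 1.
By Bézout, 10×(1) + 3×(-3) = 1.
One solution: (0, 223).
General: p = 0 + 3t, q = 223 - 10t.
p ≥ 0 ⇒ t ≥ 0; q ≥ 0 ⇒ t ≤ 22. So t ∈ [0, 22]: 23 solutions.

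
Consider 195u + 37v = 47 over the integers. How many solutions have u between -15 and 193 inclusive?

6

gcd(195, 37) = 1  (195 = 5*37 + 10, 37 = 3*10 + 7, 10 = 1*7 + 3, 7 = 2*3 + 1, 3 = 3*1).
Back-substituting, 195*(-11) + 37*(58) = 1.
Scale by 47: particular solution (-517, 2726); reduce u mod 37: (1, -4).
General solution: u = 1 + 37t, v = -4 - 195t for integer t.
-15 ≤ 1 + 37t ≤ 193 gives t ∈ [0, 5], which is 6 values.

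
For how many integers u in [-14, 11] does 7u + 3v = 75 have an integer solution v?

8

gcd(7, 3) = 1  (7 = 2*3 + 1, 3 = 3*1).
Back-substituting, 7*(1) + 3*(-2) = 1.
Scale by 75: particular solution (75, -150); reduce u mod 3: (0, 25).
General solution: u = 0 + 3t, v = 25 - 7t for integer t.
-14 ≤ 0 + 3t ≤ 11 gives t ∈ [-4, 3], which is 8 values.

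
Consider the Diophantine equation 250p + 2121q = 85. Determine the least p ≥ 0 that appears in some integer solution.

gcd(2121, 250) = 1.
1 divides 85, so solutions exist.
By Bézout, 250×(-263) + 2121×(31) = 1.
Scale by 85/1 = 85: (p₀, q₀) = (-22355, 2635).
General solution: p = -22355 + 2121t, q = 2635 - 250t for integer t.
p ≥ 0: smallest is -22355 mod 2121 = 976 (at t = 11), with q = -115.

976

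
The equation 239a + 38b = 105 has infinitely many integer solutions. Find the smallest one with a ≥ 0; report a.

gcd(239, 38):
  239 = 6*38 + 11
  38 = 3*11 + 5
  11 = 2*5 + 1
  5 = 5*1
so gcd(239, 38) = 1.
1 divides 105, so solutions exist.
Back-substitute for Bézout coefficients:
  1 = 11 - 2*5
  ... = 239*(7) + 38*(-44)
Scale by 105/1 = 105: (a₀, b₀) = (735, -4620).
General solution: a = 735 + 38t, b = -4620 - 239t for integer t.
a ≥ 0: smallest is 735 mod 38 = 13 (at t = -19), with b = -79.

13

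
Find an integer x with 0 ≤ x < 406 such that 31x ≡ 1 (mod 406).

131

gcd(406, 31) = 1  (406 = 13·31 + 3, 31 = 10·3 + 1, 3 = 3·1).
Back-substituting, 31·(131) + 406·(-10) = 1.
So 31·131 ≡ 1 (mod 406), and 131 mod 406 = 131.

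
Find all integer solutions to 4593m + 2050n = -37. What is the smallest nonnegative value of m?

291

gcd(4593, 2050):
  4593 = 2×2050 + 493
  2050 = 4×493 + 78
  493 = 6×78 + 25
  78 = 3×25 + 3
  25 = 8×3 + 1
  3 = 3×1
so gcd(4593, 2050) = 1.
1 divides -37, so solutions exist.
Back-substitute for Bézout coefficients:
  1 = 25 - 8×3
  ... = 4593×(657) + 2050×(-1472)
Scale by -37/1 = -37: (m₀, n₀) = (-24309, 54464).
General solution: m = -24309 + 2050t, n = 54464 - 4593t for integer t.
m ≥ 0: smallest is -24309 mod 2050 = 291 (at t = 12), with n = -652.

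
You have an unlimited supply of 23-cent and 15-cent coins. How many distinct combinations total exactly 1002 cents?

3

Need nonnegative integers with 23j + 15k = 1002.
gcd(23, 15) = 1, and 23·(2) + 15·(-3) = 1.
So (j₀, k₀) = (2004, -3006); general j = 2004 + 15t, k = -3006 - 23t.
j ≥ 0 ⇒ t ≥ -133; k ≥ 0 ⇒ t ≤ -131. That's 3 values of t.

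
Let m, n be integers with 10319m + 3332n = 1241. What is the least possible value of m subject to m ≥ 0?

107

gcd(10319, 3332):
  10319 = 3×3332 + 323
  3332 = 10×323 + 102
  323 = 3×102 + 17
  102 = 6×17
so gcd(10319, 3332) = 17.
17 divides 1241, so solutions exist.
Back-substitute for Bézout coefficients:
  17 = 323 - 3×102
  ... = 10319×(31) + 3332×(-96)
Scale by 1241/17 = 73: (m₀, n₀) = (2263, -7008).
General solution: m = 2263 + 196t, n = -7008 - 607t for integer t.
m ≥ 0: smallest is 2263 mod 196 = 107 (at t = -11), with n = -331.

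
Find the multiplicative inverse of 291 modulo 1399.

gcd(1399, 291):
  1399 = 4·291 + 235
  291 = 1·235 + 56
  235 = 4·56 + 11
  56 = 5·11 + 1
  11 = 11·1
so gcd(1399, 291) = 1.
Back-substitute for Bézout coefficients:
  1 = 56 - 5·11
  ... = 291·(125) + 1399·(-26)
So 291·125 ≡ 1 (mod 1399), and 125 mod 1399 = 125.

125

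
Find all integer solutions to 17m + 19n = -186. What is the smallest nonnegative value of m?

17

gcd(19, 17):
  19 = 1*17 + 2
  17 = 8*2 + 1
  2 = 2*1
so gcd(19, 17) = 1.
1 divides -186, so solutions exist.
Back-substitute for Bézout coefficients:
  1 = 17 - 8*2
  ... = 17*(9) + 19*(-8)
Scale by -186/1 = -186: (m₀, n₀) = (-1674, 1488).
General solution: m = -1674 + 19t, n = 1488 - 17t for integer t.
m ≥ 0: smallest is -1674 mod 19 = 17 (at t = 89), with n = -25.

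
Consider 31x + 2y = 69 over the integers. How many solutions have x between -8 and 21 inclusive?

15

gcd(31, 2):
  31 = 15×2 + 1
  2 = 2×1
so gcd(31, 2) = 1.
Back-substitute for Bézout coefficients:
  1 = 31 - 15×2
  ... = 31×(1) + 2×(-15)
Scale by 69: particular solution (69, -1035); reduce x mod 2: (1, 19).
General solution: x = 1 + 2t, y = 19 - 31t for integer t.
-8 ≤ 1 + 2t ≤ 21 gives t ∈ [-4, 10], which is 15 values.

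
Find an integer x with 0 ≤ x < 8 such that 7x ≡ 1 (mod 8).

gcd(8, 7) = 1.
By Bézout, 7·(-1) + 8·(1) = 1.
So 7·-1 ≡ 1 (mod 8), and -1 mod 8 = 7.

7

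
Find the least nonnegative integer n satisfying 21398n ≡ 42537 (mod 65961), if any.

26133

gcd(65961, 21398):
  65961 = 3×21398 + 1767
  21398 = 12×1767 + 194
  1767 = 9×194 + 21
  194 = 9×21 + 5
  21 = 4×5 + 1
  5 = 5×1
so gcd(65961, 21398) = 1.
1 divides 42537, so solutions exist.
Back-substitute for Bézout coefficients:
  1 = 21 - 4×5
  ... = 21398×(-12580) + 65961×(4081)
So 21398×(-12580) ≡ 1 (mod 65961); multiply by 42537: n ≡ -535115460 (mod 65961).
Smallest nonnegative: n = -535115460 mod 65961 = 26133.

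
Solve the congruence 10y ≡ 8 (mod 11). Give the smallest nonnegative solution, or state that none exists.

gcd(11, 10):
  11 = 1*10 + 1
  10 = 10*1
so gcd(11, 10) = 1.
1 divides 8, so solutions exist.
Back-substitute for Bézout coefficients:
  1 = 11 - 1*10
  ... = 10*(-1) + 11*(1)
So 10*(-1) ≡ 1 (mod 11); multiply by 8: y ≡ -8 (mod 11).
Smallest nonnegative: y = -8 mod 11 = 3.

3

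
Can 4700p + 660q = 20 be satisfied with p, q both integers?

yes

gcd(4700, 660) = 20  (4700 = 7·660 + 80, 660 = 8·80 + 20, 80 = 4·20).
20 divides 20, so integer solutions exist.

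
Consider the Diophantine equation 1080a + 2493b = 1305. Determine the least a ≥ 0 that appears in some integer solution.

82

gcd(2493, 1080) = 9  (2493 = 2*1080 + 333, 1080 = 3*333 + 81, 333 = 4*81 + 9, 81 = 9*9).
9 divides 1305, so solutions exist.
Back-substituting, 1080*(-30) + 2493*(13) = 9.
Scale by 1305/9 = 145: (a₀, b₀) = (-4350, 1885).
General solution: a = -4350 + 277t, b = 1885 - 120t for integer t.
a ≥ 0: smallest is -4350 mod 277 = 82 (at t = 16), with b = -35.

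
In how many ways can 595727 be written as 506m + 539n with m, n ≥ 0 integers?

24

gcd(539, 506):
  539 = 1×506 + 33
  506 = 15×33 + 11
  33 = 3×11
so gcd(539, 506) = 11.
Back-substitute for Bézout coefficients:
  11 = 506 - 15×33
  ... = 506×(16) + 539×(-15)
Scale by 54157: one solution is (866512, -812355). Reduce m mod 49: (45, 1063).
General: m = 45 + 49t, n = 1063 - 46t.
m ≥ 0 ⇒ t ≥ 0; n ≥ 0 ⇒ t ≤ 23. So t ∈ [0, 23]: 24 solutions.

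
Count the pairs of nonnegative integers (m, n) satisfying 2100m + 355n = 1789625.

gcd(2100, 355) = 5  (2100 = 5·355 + 325, 355 = 1·325 + 30, 325 = 10·30 + 25, 30 = 1·25 + 5, 25 = 5·5).
Back-substituting, 2100·(-12) + 355·(71) = 5.
Scale by 357925: one solution is (-4295100, 25412675). Reduce m mod 71: (45, 4775).
General: m = 45 + 71t, n = 4775 - 420t.
m ≥ 0 ⇒ t ≥ 0; n ≥ 0 ⇒ t ≤ 11. So t ∈ [0, 11]: 12 solutions.

12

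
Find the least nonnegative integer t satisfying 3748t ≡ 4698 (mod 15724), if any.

gcd(15724, 3748) = 4.
4 does not divide 4698, so the congruence has no solution.

no solution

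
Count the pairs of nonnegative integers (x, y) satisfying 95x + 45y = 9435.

gcd(95, 45):
  95 = 2*45 + 5
  45 = 9*5
so gcd(95, 45) = 5.
Back-substitute for Bézout coefficients:
  5 = 95 - 2*45
  ... = 95*(1) + 45*(-2)
Scale by 1887: one solution is (1887, -3774). Reduce x mod 9: (6, 197).
General: x = 6 + 9t, y = 197 - 19t.
x ≥ 0 ⇒ t ≥ 0; y ≥ 0 ⇒ t ≤ 10. So t ∈ [0, 10]: 11 solutions.

11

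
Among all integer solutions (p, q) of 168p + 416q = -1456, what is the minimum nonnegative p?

gcd(416, 168):
  416 = 2×168 + 80
  168 = 2×80 + 8
  80 = 10×8
so gcd(416, 168) = 8.
8 divides -1456, so solutions exist.
Back-substitute for Bézout coefficients:
  8 = 168 - 2×80
  ... = 168×(5) + 416×(-2)
Scale by -1456/8 = -182: (p₀, q₀) = (-910, 364).
General solution: p = -910 + 52t, q = 364 - 21t for integer t.
p ≥ 0: smallest is -910 mod 52 = 26 (at t = 18), with q = -14.

26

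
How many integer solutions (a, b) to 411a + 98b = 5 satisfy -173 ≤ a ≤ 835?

gcd(411, 98) = 1.
By Bézout, 411·(31) + 98·(-130) = 1.
Particular solution: (57, -239).
General solution: a = 57 + 98t, b = -239 - 411t for integer t.
-173 ≤ 57 + 98t ≤ 835 gives t ∈ [-2, 7], which is 10 values.

10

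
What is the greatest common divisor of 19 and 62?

gcd(62, 19):
  62 = 3·19 + 5
  19 = 3·5 + 4
  5 = 1·4 + 1
  4 = 4·1
so gcd(62, 19) = 1.

1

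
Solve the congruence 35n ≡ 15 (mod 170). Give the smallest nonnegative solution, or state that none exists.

gcd(170, 35) = 5.
5 divides 15, so solutions exist.
By Bézout, 35×(5) + 170×(-1) = 5.
So 35×(5) ≡ 5 (mod 170); multiply by 3: n ≡ 15 (mod 34).
Smallest nonnegative: n = 15 mod 34 = 15.

15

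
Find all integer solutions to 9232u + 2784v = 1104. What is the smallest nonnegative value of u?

gcd(9232, 2784) = 16  (9232 = 3×2784 + 880, 2784 = 3×880 + 144, 880 = 6×144 + 16, 144 = 9×16).
16 divides 1104, so solutions exist.
Back-substituting, 9232×(19) + 2784×(-63) = 16.
Scale by 1104/16 = 69: (u₀, v₀) = (1311, -4347).
General solution: u = 1311 + 174t, v = -4347 - 577t for integer t.
u ≥ 0: smallest is 1311 mod 174 = 93 (at t = -7), with v = -308.

93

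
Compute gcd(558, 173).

gcd(558, 173) = 1  (558 = 3*173 + 39, 173 = 4*39 + 17, 39 = 2*17 + 5, 17 = 3*5 + 2, 5 = 2*2 + 1, 2 = 2*1).

1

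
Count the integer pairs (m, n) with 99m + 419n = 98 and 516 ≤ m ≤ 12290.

28

gcd(419, 99):
  419 = 4*99 + 23
  99 = 4*23 + 7
  23 = 3*7 + 2
  7 = 3*2 + 1
  2 = 2*1
so gcd(419, 99) = 1.
Back-substitute for Bézout coefficients:
  1 = 7 - 3*2
  ... = 99*(182) + 419*(-43)
Scale by 98: particular solution (17836, -4214); reduce m mod 419: (238, -56).
General solution: m = 238 + 419t, n = -56 - 99t for integer t.
516 ≤ 238 + 419t ≤ 12290 gives t ∈ [1, 28], which is 28 values.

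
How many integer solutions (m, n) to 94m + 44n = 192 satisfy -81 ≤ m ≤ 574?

30

gcd(94, 44) = 2  (94 = 2·44 + 6, 44 = 7·6 + 2, 6 = 3·2).
Back-substituting, 94·(-7) + 44·(15) = 2.
Scale by 96: particular solution (-672, 1440); reduce m mod 22: (10, -17).
General solution: m = 10 + 22t, n = -17 - 47t for integer t.
-81 ≤ 10 + 22t ≤ 574 gives t ∈ [-4, 25], which is 30 values.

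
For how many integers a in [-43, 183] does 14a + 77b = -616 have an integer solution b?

gcd(77, 14) = 7.
By Bézout, 14·(-5) + 77·(1) = 7.
Particular solution: (0, -8).
General solution: a = 0 + 11t, b = -8 - 2t for integer t.
-43 ≤ 0 + 11t ≤ 183 gives t ∈ [-3, 16], which is 20 values.

20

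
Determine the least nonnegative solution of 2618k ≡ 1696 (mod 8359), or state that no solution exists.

3168

gcd(8359, 2618) = 1  (8359 = 3·2618 + 505, 2618 = 5·505 + 93, 505 = 5·93 + 40, 93 = 2·40 + 13, 40 = 3·13 + 1, 13 = 13·1).
1 divides 1696, so solutions exist.
Back-substituting, 2618·(-629) + 8359·(197) = 1.
So 2618·(-629) ≡ 1 (mod 8359); multiply by 1696: k ≡ -1066784 (mod 8359).
Smallest nonnegative: k = -1066784 mod 8359 = 3168.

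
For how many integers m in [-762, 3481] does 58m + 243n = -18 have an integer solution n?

gcd(243, 58) = 1.
By Bézout, 58·(88) + 243·(-21) = 1.
Particular solution: (117, -28).
General solution: m = 117 + 243t, n = -28 - 58t for integer t.
-762 ≤ 117 + 243t ≤ 3481 gives t ∈ [-3, 13], which is 17 values.

17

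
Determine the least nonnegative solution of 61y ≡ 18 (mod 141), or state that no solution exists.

gcd(141, 61) = 1  (141 = 2×61 + 19, 61 = 3×19 + 4, 19 = 4×4 + 3, 4 = 1×3 + 1, 3 = 3×1).
1 divides 18, so solutions exist.
Back-substituting, 61×(37) + 141×(-16) = 1.
So 61×(37) ≡ 1 (mod 141); multiply by 18: y ≡ 666 (mod 141).
Smallest nonnegative: y = 666 mod 141 = 102.

102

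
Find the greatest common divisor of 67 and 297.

gcd(297, 67) = 1  (297 = 4*67 + 29, 67 = 2*29 + 9, 29 = 3*9 + 2, 9 = 4*2 + 1, 2 = 2*1).

1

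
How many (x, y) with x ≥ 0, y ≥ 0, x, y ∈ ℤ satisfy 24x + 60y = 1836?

gcd(60, 24):
  60 = 2·24 + 12
  24 = 2·12
so gcd(60, 24) = 12.
Back-substitute for Bézout coefficients:
  12 = 60 - 2·24
  ... = 24·(-2) + 60·(1)
Scale by 153: one solution is (-306, 153). Reduce x mod 5: (4, 29).
General: x = 4 + 5t, y = 29 - 2t.
x ≥ 0 ⇒ t ≥ 0; y ≥ 0 ⇒ t ≤ 14. So t ∈ [0, 14]: 15 solutions.

15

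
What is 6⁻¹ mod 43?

gcd(43, 6):
  43 = 7×6 + 1
  6 = 6×1
so gcd(43, 6) = 1.
Back-substitute for Bézout coefficients:
  1 = 43 - 7×6
  ... = 6×(-7) + 43×(1)
So 6×-7 ≡ 1 (mod 43), and -7 mod 43 = 36.

36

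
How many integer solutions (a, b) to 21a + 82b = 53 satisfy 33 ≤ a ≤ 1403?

gcd(82, 21):
  82 = 3*21 + 19
  21 = 1*19 + 2
  19 = 9*2 + 1
  2 = 2*1
so gcd(82, 21) = 1.
Back-substitute for Bézout coefficients:
  1 = 19 - 9*2
  ... = 21*(-39) + 82*(10)
Scale by 53: particular solution (-2067, 530); reduce a mod 82: (65, -16).
General solution: a = 65 + 82t, b = -16 - 21t for integer t.
33 ≤ 65 + 82t ≤ 1403 gives t ∈ [0, 16], which is 17 values.

17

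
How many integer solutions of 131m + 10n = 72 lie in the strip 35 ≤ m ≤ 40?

0

gcd(131, 10):
  131 = 13×10 + 1
  10 = 10×1
so gcd(131, 10) = 1.
Back-substitute for Bézout coefficients:
  1 = 131 - 13×10
  ... = 131×(1) + 10×(-13)
Scale by 72: particular solution (72, -936); reduce m mod 10: (2, -19).
General solution: m = 2 + 10t, n = -19 - 131t for integer t.
35 ≤ 2 + 10t ≤ 40 gives t ∈ [4, 3], which is 0 values.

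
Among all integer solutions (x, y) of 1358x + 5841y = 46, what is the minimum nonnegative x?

3527

gcd(5841, 1358) = 1  (5841 = 4·1358 + 409, 1358 = 3·409 + 131, 409 = 3·131 + 16, 131 = 8·16 + 3, 16 = 5·3 + 1, 3 = 3·1).
1 divides 46, so solutions exist.
Back-substituting, 1358·(-1828) + 5841·(425) = 1.
Scale by 46/1 = 46: (x₀, y₀) = (-84088, 19550).
General solution: x = -84088 + 5841t, y = 19550 - 1358t for integer t.
x ≥ 0: smallest is -84088 mod 5841 = 3527 (at t = 15), with y = -820.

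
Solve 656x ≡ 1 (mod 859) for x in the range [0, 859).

gcd(859, 656) = 1  (859 = 1×656 + 203, 656 = 3×203 + 47, 203 = 4×47 + 15, 47 = 3×15 + 2, 15 = 7×2 + 1, 2 = 2×1).
Back-substituting, 656×(-402) + 859×(307) = 1.
So 656×-402 ≡ 1 (mod 859), and -402 mod 859 = 457.

457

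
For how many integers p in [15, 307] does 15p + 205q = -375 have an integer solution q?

8

gcd(205, 15) = 5  (205 = 13×15 + 10, 15 = 1×10 + 5, 10 = 2×5).
Back-substituting, 15×(14) + 205×(-1) = 5.
Scale by -75: particular solution (-1050, 75); reduce p mod 41: (16, -3).
General solution: p = 16 + 41t, q = -3 - 3t for integer t.
15 ≤ 16 + 41t ≤ 307 gives t ∈ [0, 7], which is 8 values.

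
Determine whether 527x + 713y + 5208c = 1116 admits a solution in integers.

gcd(713, 527):
  713 = 1*527 + 186
  527 = 2*186 + 155
  186 = 1*155 + 31
  155 = 5*31
so gcd(713, 527) = 31.
gcd(31, 5208) = 31.
31 divides 1116, so integer solutions exist.

yes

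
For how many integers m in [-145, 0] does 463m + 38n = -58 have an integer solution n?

4

gcd(463, 38):
  463 = 12×38 + 7
  38 = 5×7 + 3
  7 = 2×3 + 1
  3 = 3×1
so gcd(463, 38) = 1.
Back-substitute for Bézout coefficients:
  1 = 7 - 2×3
  ... = 463×(11) + 38×(-134)
Scale by -58: particular solution (-638, 7772); reduce m mod 38: (8, -99).
General solution: m = 8 + 38t, n = -99 - 463t for integer t.
-145 ≤ 8 + 38t ≤ 0 gives t ∈ [-4, -1], which is 4 values.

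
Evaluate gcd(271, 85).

1

gcd(271, 85):
  271 = 3*85 + 16
  85 = 5*16 + 5
  16 = 3*5 + 1
  5 = 5*1
so gcd(271, 85) = 1.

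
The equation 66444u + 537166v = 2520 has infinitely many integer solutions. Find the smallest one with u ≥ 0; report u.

20664

gcd(537166, 66444) = 14.
14 divides 2520, so solutions exist.
By Bézout, 66444*(-7559) + 537166*(935) = 14.
Scale by 2520/14 = 180: (u₀, v₀) = (-1360620, 168300).
General solution: u = -1360620 + 38369t, v = 168300 - 4746t for integer t.
u ≥ 0: smallest is -1360620 mod 38369 = 20664 (at t = 36), with v = -2556.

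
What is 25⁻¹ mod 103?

gcd(103, 25) = 1  (103 = 4*25 + 3, 25 = 8*3 + 1, 3 = 3*1).
Back-substituting, 25*(33) + 103*(-8) = 1.
So 25*33 ≡ 1 (mod 103), and 33 mod 103 = 33.

33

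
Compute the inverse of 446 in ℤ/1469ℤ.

gcd(1469, 446) = 1  (1469 = 3*446 + 131, 446 = 3*131 + 53, 131 = 2*53 + 25, 53 = 2*25 + 3, 25 = 8*3 + 1, 3 = 3*1).
Back-substituting, 446*(-471) + 1469*(143) = 1.
So 446*-471 ≡ 1 (mod 1469), and -471 mod 1469 = 998.

998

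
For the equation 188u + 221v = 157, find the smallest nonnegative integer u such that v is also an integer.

89

gcd(221, 188) = 1.
1 divides 157, so solutions exist.
By Bézout, 188×(-67) + 221×(57) = 1.
Scale by 157/1 = 157: (u₀, v₀) = (-10519, 8949).
General solution: u = -10519 + 221t, v = 8949 - 188t for integer t.
u ≥ 0: smallest is -10519 mod 221 = 89 (at t = 48), with v = -75.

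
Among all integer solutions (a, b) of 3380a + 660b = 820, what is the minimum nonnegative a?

2

gcd(3380, 660):
  3380 = 5×660 + 80
  660 = 8×80 + 20
  80 = 4×20
so gcd(3380, 660) = 20.
20 divides 820, so solutions exist.
Back-substitute for Bézout coefficients:
  20 = 660 - 8×80
  ... = 3380×(-8) + 660×(41)
Scale by 820/20 = 41: (a₀, b₀) = (-328, 1681).
General solution: a = -328 + 33t, b = 1681 - 169t for integer t.
a ≥ 0: smallest is -328 mod 33 = 2 (at t = 10), with b = -9.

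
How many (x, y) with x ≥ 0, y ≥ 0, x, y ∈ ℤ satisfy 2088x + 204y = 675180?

19

gcd(2088, 204) = 12  (2088 = 10×204 + 48, 204 = 4×48 + 12, 48 = 4×12).
Back-substituting, 2088×(-4) + 204×(41) = 12.
Scale by 56265: one solution is (-225060, 2306865). Reduce x mod 17: (3, 3279).
General: x = 3 + 17t, y = 3279 - 174t.
x ≥ 0 ⇒ t ≥ 0; y ≥ 0 ⇒ t ≤ 18. So t ∈ [0, 18]: 19 solutions.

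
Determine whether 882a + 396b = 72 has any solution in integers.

yes

gcd(882, 396) = 18.
18 divides 72, so integer solutions exist.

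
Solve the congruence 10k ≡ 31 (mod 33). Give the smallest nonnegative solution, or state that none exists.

gcd(33, 10) = 1.
1 divides 31, so solutions exist.
By Bézout, 10*(10) + 33*(-3) = 1.
So 10*(10) ≡ 1 (mod 33); multiply by 31: k ≡ 310 (mod 33).
Smallest nonnegative: k = 310 mod 33 = 13.

13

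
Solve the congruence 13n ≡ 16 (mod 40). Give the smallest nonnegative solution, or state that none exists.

gcd(40, 13) = 1.
1 divides 16, so solutions exist.
By Bézout, 13*(-3) + 40*(1) = 1.
So 13*(-3) ≡ 1 (mod 40); multiply by 16: n ≡ -48 (mod 40).
Smallest nonnegative: n = -48 mod 40 = 32.

32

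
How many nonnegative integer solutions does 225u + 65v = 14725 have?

5

gcd(225, 65):
  225 = 3*65 + 30
  65 = 2*30 + 5
  30 = 6*5
so gcd(225, 65) = 5.
Back-substitute for Bézout coefficients:
  5 = 65 - 2*30
  ... = 225*(-2) + 65*(7)
Scale by 2945: one solution is (-5890, 20615). Reduce u mod 13: (12, 185).
General: u = 12 + 13t, v = 185 - 45t.
u ≥ 0 ⇒ t ≥ 0; v ≥ 0 ⇒ t ≤ 4. So t ∈ [0, 4]: 5 solutions.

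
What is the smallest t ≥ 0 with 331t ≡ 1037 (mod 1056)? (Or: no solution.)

839

gcd(1056, 331) = 1.
1 divides 1037, so solutions exist.
By Bézout, 331*(67) + 1056*(-21) = 1.
So 331*(67) ≡ 1 (mod 1056); multiply by 1037: t ≡ 69479 (mod 1056).
Smallest nonnegative: t = 69479 mod 1056 = 839.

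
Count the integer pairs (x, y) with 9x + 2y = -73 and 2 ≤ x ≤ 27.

13

gcd(9, 2):
  9 = 4×2 + 1
  2 = 2×1
so gcd(9, 2) = 1.
Back-substitute for Bézout coefficients:
  1 = 9 - 4×2
  ... = 9×(1) + 2×(-4)
Scale by -73: particular solution (-73, 292); reduce x mod 2: (1, -41).
General solution: x = 1 + 2t, y = -41 - 9t for integer t.
2 ≤ 1 + 2t ≤ 27 gives t ∈ [1, 13], which is 13 values.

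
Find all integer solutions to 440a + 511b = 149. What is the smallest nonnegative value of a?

257

gcd(511, 440):
  511 = 1*440 + 71
  440 = 6*71 + 14
  71 = 5*14 + 1
  14 = 14*1
so gcd(511, 440) = 1.
1 divides 149, so solutions exist.
Back-substitute for Bézout coefficients:
  1 = 71 - 5*14
  ... = 440*(-36) + 511*(31)
Scale by 149/1 = 149: (a₀, b₀) = (-5364, 4619).
General solution: a = -5364 + 511t, b = 4619 - 440t for integer t.
a ≥ 0: smallest is -5364 mod 511 = 257 (at t = 11), with b = -221.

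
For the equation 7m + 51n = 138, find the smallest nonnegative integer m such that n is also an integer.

gcd(51, 7):
  51 = 7·7 + 2
  7 = 3·2 + 1
  2 = 2·1
so gcd(51, 7) = 1.
1 divides 138, so solutions exist.
Back-substitute for Bézout coefficients:
  1 = 7 - 3·2
  ... = 7·(22) + 51·(-3)
Scale by 138/1 = 138: (m₀, n₀) = (3036, -414).
General solution: m = 3036 + 51t, n = -414 - 7t for integer t.
m ≥ 0: smallest is 3036 mod 51 = 27 (at t = -59), with n = -1.

27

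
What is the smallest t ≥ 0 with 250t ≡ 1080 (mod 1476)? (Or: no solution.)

gcd(1476, 250) = 2  (1476 = 5·250 + 226, 250 = 1·226 + 24, 226 = 9·24 + 10, 24 = 2·10 + 4, 10 = 2·4 + 2, 4 = 2·2).
2 divides 1080, so solutions exist.
Back-substituting, 250·(-307) + 1476·(52) = 2.
So 250·(-307) ≡ 2 (mod 1476); multiply by 540: t ≡ -165780 (mod 738).
Smallest nonnegative: t = -165780 mod 738 = 270.

270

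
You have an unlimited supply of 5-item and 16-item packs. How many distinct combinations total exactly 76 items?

1

Need nonnegative integers with 5j + 16k = 76.
gcd(5, 16) = 1, and 5·(-3) + 16·(1) = 1.
So (j₀, k₀) = (-228, 76); general j = -228 + 16t, k = 76 - 5t.
j ≥ 0 ⇒ t ≥ 15; k ≥ 0 ⇒ t ≤ 15. That's 1 value of t.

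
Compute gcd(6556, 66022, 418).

22

gcd(66022, 6556) = 22  (66022 = 10·6556 + 462, 6556 = 14·462 + 88, 462 = 5·88 + 22, 88 = 4·22).
gcd(22, 418) = 22.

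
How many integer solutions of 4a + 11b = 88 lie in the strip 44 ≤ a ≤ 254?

gcd(11, 4) = 1.
By Bézout, 4*(3) + 11*(-1) = 1.
Particular solution: (0, 8).
General solution: a = 0 + 11t, b = 8 - 4t for integer t.
44 ≤ 0 + 11t ≤ 254 gives t ∈ [4, 23], which is 20 values.

20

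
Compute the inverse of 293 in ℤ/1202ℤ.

gcd(1202, 293) = 1  (1202 = 4·293 + 30, 293 = 9·30 + 23, 30 = 1·23 + 7, 23 = 3·7 + 2, 7 = 3·2 + 1, 2 = 2·1).
Back-substituting, 293·(-521) + 1202·(127) = 1.
So 293·-521 ≡ 1 (mod 1202), and -521 mod 1202 = 681.

681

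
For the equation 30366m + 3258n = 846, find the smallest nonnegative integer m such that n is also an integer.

gcd(30366, 3258) = 18.
18 divides 846, so solutions exist.
By Bézout, 30366×(-78) + 3258×(727) = 18.
Scale by 846/18 = 47: (m₀, n₀) = (-3666, 34169).
General solution: m = -3666 + 181t, n = 34169 - 1687t for integer t.
m ≥ 0: smallest is -3666 mod 181 = 135 (at t = 21), with n = -1258.

135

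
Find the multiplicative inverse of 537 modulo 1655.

gcd(1655, 537) = 1  (1655 = 3·537 + 44, 537 = 12·44 + 9, 44 = 4·9 + 8, 9 = 1·8 + 1, 8 = 8·1).
Back-substituting, 537·(188) + 1655·(-61) = 1.
So 537·188 ≡ 1 (mod 1655), and 188 mod 1655 = 188.

188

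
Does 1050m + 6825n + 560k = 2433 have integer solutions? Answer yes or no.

no

gcd(6825, 1050):
  6825 = 6×1050 + 525
  1050 = 2×525
so gcd(6825, 1050) = 525.
gcd(525, 560) = 35.
35 does not divide 2433 (remainder 18), so no integer solutions.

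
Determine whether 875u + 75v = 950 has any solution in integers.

yes

gcd(875, 75) = 25  (875 = 11*75 + 50, 75 = 1*50 + 25, 50 = 2*25).
25 divides 950, so integer solutions exist.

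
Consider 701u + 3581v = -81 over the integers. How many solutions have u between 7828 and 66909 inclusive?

17

gcd(3581, 701):
  3581 = 5·701 + 76
  701 = 9·76 + 17
  76 = 4·17 + 8
  17 = 2·8 + 1
  8 = 8·1
so gcd(3581, 701) = 1.
Back-substitute for Bézout coefficients:
  1 = 17 - 2·8
  ... = 701·(424) + 3581·(-83)
Scale by -81: particular solution (-34344, 6723); reduce u mod 3581: (1466, -287).
General solution: u = 1466 + 3581t, v = -287 - 701t for integer t.
7828 ≤ 1466 + 3581t ≤ 66909 gives t ∈ [2, 18], which is 17 values.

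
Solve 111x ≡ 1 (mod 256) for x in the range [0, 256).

gcd(256, 111) = 1.
By Bézout, 111*(-113) + 256*(49) = 1.
So 111*-113 ≡ 1 (mod 256), and -113 mod 256 = 143.

143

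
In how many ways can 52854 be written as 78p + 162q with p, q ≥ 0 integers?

gcd(162, 78) = 6.
By Bézout, 78×(-2) + 162×(1) = 6.
One solution: (13, 320).
General: p = 13 + 27t, q = 320 - 13t.
p ≥ 0 ⇒ t ≥ 0; q ≥ 0 ⇒ t ≤ 24. So t ∈ [0, 24]: 25 solutions.

25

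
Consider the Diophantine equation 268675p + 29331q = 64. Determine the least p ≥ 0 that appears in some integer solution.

6196

gcd(268675, 29331):
  268675 = 9·29331 + 4696
  29331 = 6·4696 + 1155
  4696 = 4·1155 + 76
  1155 = 15·76 + 15
  76 = 5·15 + 1
  15 = 15·1
so gcd(268675, 29331) = 1.
1 divides 64, so solutions exist.
Back-substitute for Bézout coefficients:
  1 = 76 - 5·15
  ... = 268675·(1930) + 29331·(-17679)
Scale by 64/1 = 64: (p₀, q₀) = (123520, -1131456).
General solution: p = 123520 + 29331t, q = -1131456 - 268675t for integer t.
p ≥ 0: smallest is 123520 mod 29331 = 6196 (at t = -4), with q = -56756.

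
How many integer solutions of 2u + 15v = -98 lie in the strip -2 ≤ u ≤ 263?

gcd(15, 2) = 1.
By Bézout, 2·(-7) + 15·(1) = 1.
Particular solution: (11, -8).
General solution: u = 11 + 15t, v = -8 - 2t for integer t.
-2 ≤ 11 + 15t ≤ 263 gives t ∈ [0, 16], which is 17 values.

17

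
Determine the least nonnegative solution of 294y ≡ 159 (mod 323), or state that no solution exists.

195

gcd(323, 294) = 1.
1 divides 159, so solutions exist.
By Bézout, 294·(-78) + 323·(71) = 1.
So 294·(-78) ≡ 1 (mod 323); multiply by 159: y ≡ -12402 (mod 323).
Smallest nonnegative: y = -12402 mod 323 = 195.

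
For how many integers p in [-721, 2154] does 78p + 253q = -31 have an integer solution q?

gcd(253, 78) = 1  (253 = 3*78 + 19, 78 = 4*19 + 2, 19 = 9*2 + 1, 2 = 2*1).
Back-substituting, 78*(-120) + 253*(37) = 1.
Scale by -31: particular solution (3720, -1147); reduce p mod 253: (178, -55).
General solution: p = 178 + 253t, q = -55 - 78t for integer t.
-721 ≤ 178 + 253t ≤ 2154 gives t ∈ [-3, 7], which is 11 values.

11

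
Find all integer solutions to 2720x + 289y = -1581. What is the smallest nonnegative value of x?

gcd(2720, 289) = 17.
17 divides -1581, so solutions exist.
By Bézout, 2720·(5) + 289·(-47) = 17.
Scale by -1581/17 = -93: (x₀, y₀) = (-465, 4371).
General solution: x = -465 + 17t, y = 4371 - 160t for integer t.
x ≥ 0: smallest is -465 mod 17 = 11 (at t = 28), with y = -109.

11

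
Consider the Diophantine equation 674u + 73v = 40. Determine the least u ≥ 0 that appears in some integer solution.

41

gcd(674, 73):
  674 = 9·73 + 17
  73 = 4·17 + 5
  17 = 3·5 + 2
  5 = 2·2 + 1
  2 = 2·1
so gcd(674, 73) = 1.
1 divides 40, so solutions exist.
Back-substitute for Bézout coefficients:
  1 = 5 - 2·2
  ... = 674·(-30) + 73·(277)
Scale by 40/1 = 40: (u₀, v₀) = (-1200, 11080).
General solution: u = -1200 + 73t, v = 11080 - 674t for integer t.
u ≥ 0: smallest is -1200 mod 73 = 41 (at t = 17), with v = -378.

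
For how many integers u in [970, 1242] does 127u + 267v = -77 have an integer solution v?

gcd(267, 127) = 1  (267 = 2×127 + 13, 127 = 9×13 + 10, 13 = 1×10 + 3, 10 = 3×3 + 1, 3 = 3×1).
Back-substituting, 127×(82) + 267×(-39) = 1.
Scale by -77: particular solution (-6314, 3003); reduce u mod 267: (94, -45).
General solution: u = 94 + 267t, v = -45 - 127t for integer t.
970 ≤ 94 + 267t ≤ 1242 gives t ∈ [4, 4], which is 1 value.

1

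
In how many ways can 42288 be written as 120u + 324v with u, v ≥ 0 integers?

gcd(324, 120):
  324 = 2*120 + 84
  120 = 1*84 + 36
  84 = 2*36 + 12
  36 = 3*12
so gcd(324, 120) = 12.
Back-substitute for Bézout coefficients:
  12 = 84 - 2*36
  ... = 120*(-8) + 324*(3)
Scale by 3524: one solution is (-28192, 10572). Reduce u mod 27: (23, 122).
General: u = 23 + 27t, v = 122 - 10t.
u ≥ 0 ⇒ t ≥ 0; v ≥ 0 ⇒ t ≤ 12. So t ∈ [0, 12]: 13 solutions.

13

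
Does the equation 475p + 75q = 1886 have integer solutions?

gcd(475, 75):
  475 = 6*75 + 25
  75 = 3*25
so gcd(475, 75) = 25.
25 does not divide 1886 (remainder 11), so no integer solutions.

no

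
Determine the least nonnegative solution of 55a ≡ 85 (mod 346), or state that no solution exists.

gcd(346, 55):
  346 = 6*55 + 16
  55 = 3*16 + 7
  16 = 2*7 + 2
  7 = 3*2 + 1
  2 = 2*1
so gcd(346, 55) = 1.
1 divides 85, so solutions exist.
Back-substitute for Bézout coefficients:
  1 = 7 - 3*2
  ... = 55*(151) + 346*(-24)
So 55*(151) ≡ 1 (mod 346); multiply by 85: a ≡ 12835 (mod 346).
Smallest nonnegative: a = 12835 mod 346 = 33.

33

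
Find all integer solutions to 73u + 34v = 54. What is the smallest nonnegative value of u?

gcd(73, 34):
  73 = 2×34 + 5
  34 = 6×5 + 4
  5 = 1×4 + 1
  4 = 4×1
so gcd(73, 34) = 1.
1 divides 54, so solutions exist.
Back-substitute for Bézout coefficients:
  1 = 5 - 1×4
  ... = 73×(7) + 34×(-15)
Scale by 54/1 = 54: (u₀, v₀) = (378, -810).
General solution: u = 378 + 34t, v = -810 - 73t for integer t.
u ≥ 0: smallest is 378 mod 34 = 4 (at t = -11), with v = -7.

4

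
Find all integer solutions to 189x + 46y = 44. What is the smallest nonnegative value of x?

18

gcd(189, 46) = 1  (189 = 4·46 + 5, 46 = 9·5 + 1, 5 = 5·1).
1 divides 44, so solutions exist.
Back-substituting, 189·(-9) + 46·(37) = 1.
Scale by 44/1 = 44: (x₀, y₀) = (-396, 1628).
General solution: x = -396 + 46t, y = 1628 - 189t for integer t.
x ≥ 0: smallest is -396 mod 46 = 18 (at t = 9), with y = -73.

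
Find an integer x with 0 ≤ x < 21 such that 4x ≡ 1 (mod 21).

gcd(21, 4) = 1.
By Bézout, 4*(-5) + 21*(1) = 1.
So 4*-5 ≡ 1 (mod 21), and -5 mod 21 = 16.

16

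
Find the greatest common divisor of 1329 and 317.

gcd(1329, 317):
  1329 = 4*317 + 61
  317 = 5*61 + 12
  61 = 5*12 + 1
  12 = 12*1
so gcd(1329, 317) = 1.

1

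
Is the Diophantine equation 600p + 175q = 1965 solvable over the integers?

gcd(600, 175):
  600 = 3*175 + 75
  175 = 2*75 + 25
  75 = 3*25
so gcd(600, 175) = 25.
25 does not divide 1965 (remainder 15), so no integer solutions.

no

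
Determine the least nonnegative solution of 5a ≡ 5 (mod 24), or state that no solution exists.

1

gcd(24, 5) = 1.
1 divides 5, so solutions exist.
By Bézout, 5*(5) + 24*(-1) = 1.
So 5*(5) ≡ 1 (mod 24); multiply by 5: a ≡ 25 (mod 24).
Smallest nonnegative: a = 25 mod 24 = 1.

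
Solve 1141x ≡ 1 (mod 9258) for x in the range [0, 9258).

8617

gcd(9258, 1141) = 1.
By Bézout, 1141×(-641) + 9258×(79) = 1.
So 1141×-641 ≡ 1 (mod 9258), and -641 mod 9258 = 8617.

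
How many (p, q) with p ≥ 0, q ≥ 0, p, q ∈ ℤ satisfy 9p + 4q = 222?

gcd(9, 4):
  9 = 2*4 + 1
  4 = 4*1
so gcd(9, 4) = 1.
Back-substitute for Bézout coefficients:
  1 = 9 - 2*4
  ... = 9*(1) + 4*(-2)
Scale by 222: one solution is (222, -444). Reduce p mod 4: (2, 51).
General: p = 2 + 4t, q = 51 - 9t.
p ≥ 0 ⇒ t ≥ 0; q ≥ 0 ⇒ t ≤ 5. So t ∈ [0, 5]: 6 solutions.

6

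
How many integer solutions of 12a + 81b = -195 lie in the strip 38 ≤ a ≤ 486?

16

gcd(81, 12) = 3  (81 = 6×12 + 9, 12 = 1×9 + 3, 9 = 3×3).
Back-substituting, 12×(7) + 81×(-1) = 3.
Scale by -65: particular solution (-455, 65); reduce a mod 27: (4, -3).
General solution: a = 4 + 27t, b = -3 - 4t for integer t.
38 ≤ 4 + 27t ≤ 486 gives t ∈ [2, 17], which is 16 values.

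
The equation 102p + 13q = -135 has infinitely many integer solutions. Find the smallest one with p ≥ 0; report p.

gcd(102, 13) = 1  (102 = 7*13 + 11, 13 = 1*11 + 2, 11 = 5*2 + 1, 2 = 2*1).
1 divides -135, so solutions exist.
Back-substituting, 102*(6) + 13*(-47) = 1.
Scale by -135/1 = -135: (p₀, q₀) = (-810, 6345).
General solution: p = -810 + 13t, q = 6345 - 102t for integer t.
p ≥ 0: smallest is -810 mod 13 = 9 (at t = 63), with q = -81.

9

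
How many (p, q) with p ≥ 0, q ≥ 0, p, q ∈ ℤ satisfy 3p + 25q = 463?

gcd(25, 3) = 1  (25 = 8*3 + 1, 3 = 3*1).
Back-substituting, 3*(-8) + 25*(1) = 1.
Scale by 463: one solution is (-3704, 463). Reduce p mod 25: (21, 16).
General: p = 21 + 25t, q = 16 - 3t.
p ≥ 0 ⇒ t ≥ 0; q ≥ 0 ⇒ t ≤ 5. So t ∈ [0, 5]: 6 solutions.

6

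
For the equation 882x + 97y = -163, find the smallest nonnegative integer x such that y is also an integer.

25

gcd(882, 97):
  882 = 9·97 + 9
  97 = 10·9 + 7
  9 = 1·7 + 2
  7 = 3·2 + 1
  2 = 2·1
so gcd(882, 97) = 1.
1 divides -163, so solutions exist.
Back-substitute for Bézout coefficients:
  1 = 7 - 3·2
  ... = 882·(-43) + 97·(391)
Scale by -163/1 = -163: (x₀, y₀) = (7009, -63733).
General solution: x = 7009 + 97t, y = -63733 - 882t for integer t.
x ≥ 0: smallest is 7009 mod 97 = 25 (at t = -72), with y = -229.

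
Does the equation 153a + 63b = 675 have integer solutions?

gcd(153, 63) = 9  (153 = 2·63 + 27, 63 = 2·27 + 9, 27 = 3·9).
9 divides 675, so integer solutions exist.

yes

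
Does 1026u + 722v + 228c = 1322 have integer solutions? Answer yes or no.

gcd(1026, 722) = 38  (1026 = 1*722 + 304, 722 = 2*304 + 114, 304 = 2*114 + 76, 114 = 1*76 + 38, 76 = 2*38).
gcd(38, 228) = 38.
38 does not divide 1322 (remainder 30), so no integer solutions.

no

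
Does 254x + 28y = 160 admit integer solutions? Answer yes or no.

yes

gcd(254, 28):
  254 = 9*28 + 2
  28 = 14*2
so gcd(254, 28) = 2.
2 divides 160, so integer solutions exist.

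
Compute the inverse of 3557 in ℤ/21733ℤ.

gcd(21733, 3557) = 1.
By Bézout, 3557*(-4002) + 21733*(655) = 1.
So 3557*-4002 ≡ 1 (mod 21733), and -4002 mod 21733 = 17731.

17731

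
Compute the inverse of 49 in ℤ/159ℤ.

gcd(159, 49) = 1  (159 = 3*49 + 12, 49 = 4*12 + 1, 12 = 12*1).
Back-substituting, 49*(13) + 159*(-4) = 1.
So 49*13 ≡ 1 (mod 159), and 13 mod 159 = 13.

13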